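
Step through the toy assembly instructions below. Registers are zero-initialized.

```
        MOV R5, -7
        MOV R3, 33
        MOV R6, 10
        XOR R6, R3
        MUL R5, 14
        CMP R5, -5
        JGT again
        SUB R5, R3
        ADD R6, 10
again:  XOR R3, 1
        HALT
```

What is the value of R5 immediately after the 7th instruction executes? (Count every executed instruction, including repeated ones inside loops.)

R5=-7
R3=33
R6=10
R6=10^33=43
R5=(-7)*14=-98
CMP R5, -5  (cmp -98,-5)
JGT again: not taken
After step 7: R5 = -98.

-98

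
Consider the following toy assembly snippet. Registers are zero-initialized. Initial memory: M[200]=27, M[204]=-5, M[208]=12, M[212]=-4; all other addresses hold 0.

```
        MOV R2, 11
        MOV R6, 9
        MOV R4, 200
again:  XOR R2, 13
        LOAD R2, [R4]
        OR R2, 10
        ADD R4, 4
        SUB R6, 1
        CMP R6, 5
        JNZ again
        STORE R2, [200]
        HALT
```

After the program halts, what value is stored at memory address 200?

after MOV R2, 11: R2=11
after MOV R6, 9: R6=9
after MOV R4, 200: R4=200
after XOR R2, 13: R2=11^13=6
after LOAD R2, [R4]: R2=M[200]=27
after OR R2, 10: R2=27|10=27
after ADD R4, 4: R4=200+4=204
after SUB R6, 1: R6=9-1=8
CMP R6, 5  (cmp 8,5)
JNZ again: taken
after XOR R2, 13: R2=27^13=22
after LOAD R2, [R4]: R2=M[204]=-5
after OR R2, 10: R2=(-5)|10=-5
after ADD R4, 4: R4=204+4=208
after SUB R6, 1: R6=8-1=7
CMP R6, 5  (cmp 7,5)
JNZ again: taken
after XOR R2, 13: R2=(-5)^13=-10
after LOAD R2, [R4]: R2=M[208]=12
after OR R2, 10: R2=12|10=14
after ADD R4, 4: R4=208+4=212
after SUB R6, 1: R6=7-1=6
CMP R6, 5  (cmp 6,5)
JNZ again: taken
after XOR R2, 13: R2=14^13=3
after LOAD R2, [R4]: R2=M[212]=-4
after OR R2, 10: R2=(-4)|10=-2
after ADD R4, 4: R4=212+4=216
after SUB R6, 1: R6=6-1=5
CMP R6, 5  (cmp 5,5)
JNZ again: not taken
STORE R2, [200] → M[200]=-2
halt.

-2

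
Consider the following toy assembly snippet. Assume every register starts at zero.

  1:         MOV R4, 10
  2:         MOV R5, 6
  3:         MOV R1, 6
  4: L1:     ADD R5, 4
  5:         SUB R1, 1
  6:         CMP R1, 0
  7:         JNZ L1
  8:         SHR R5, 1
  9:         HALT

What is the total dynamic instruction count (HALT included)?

29

after MOV R4, 10: R4=10
after MOV R5, 6: R5=6
after MOV R1, 6: R1=6
after ADD R5, 4: R5=6+4=10
after SUB R1, 1: R1=6-1=5
CMP R1, 0  (cmp 5,0)
JNZ L1: taken
after ADD R5, 4: R5=10+4=14
after SUB R1, 1: R1=5-1=4
CMP R1, 0  (cmp 4,0)
JNZ L1: taken
after ADD R5, 4: R5=14+4=18
after SUB R1, 1: R1=4-1=3
CMP R1, 0  (cmp 3,0)
JNZ L1: taken
after ADD R5, 4: R5=18+4=22
after SUB R1, 1: R1=3-1=2
CMP R1, 0  (cmp 2,0)
JNZ L1: taken
after ADD R5, 4: R5=22+4=26
after SUB R1, 1: R1=2-1=1
CMP R1, 0  (cmp 1,0)
JNZ L1: taken
after ADD R5, 4: R5=26+4=30
after SUB R1, 1: R1=1-1=0
CMP R1, 0  (cmp 0,0)
JNZ L1: not taken
after SHR R5, 1: R5=30>>1=15
halt.
Total executed instructions: 29.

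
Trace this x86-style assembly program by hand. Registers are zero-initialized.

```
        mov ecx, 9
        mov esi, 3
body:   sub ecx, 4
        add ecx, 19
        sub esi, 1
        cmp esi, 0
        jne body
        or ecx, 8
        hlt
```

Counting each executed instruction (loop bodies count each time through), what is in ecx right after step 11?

ecx=9
esi=3
ecx=9-4=5
ecx=5+19=24
esi=3-1=2
cmp esi, 0  (cmp 2,0)
jne body: taken
ecx=24-4=20
ecx=20+19=39
esi=2-1=1
cmp esi, 0  (cmp 1,0)
After step 11: ecx = 39.

39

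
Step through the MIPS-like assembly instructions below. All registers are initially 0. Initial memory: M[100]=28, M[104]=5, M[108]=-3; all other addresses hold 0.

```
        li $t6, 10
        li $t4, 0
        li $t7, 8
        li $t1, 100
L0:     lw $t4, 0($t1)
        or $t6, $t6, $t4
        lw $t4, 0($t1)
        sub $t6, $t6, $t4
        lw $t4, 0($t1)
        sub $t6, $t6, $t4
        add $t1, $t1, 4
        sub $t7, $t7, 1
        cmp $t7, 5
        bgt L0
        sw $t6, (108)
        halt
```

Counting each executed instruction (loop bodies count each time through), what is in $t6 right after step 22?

$t6=10
$t4=0
$t7=8
$t1=100
$t4=M[100]=28
$t6=10|28=30
$t4=M[100]=28
$t6=30-28=2
$t4=M[100]=28
$t6=2-28=-26
$t1=100+4=104
$t7=8-1=7
cmp $t7, 5  (cmp 7,5)
bgt L0: taken
$t4=M[104]=5
$t6=(-26)|5=-25
$t4=M[104]=5
$t6=(-25)-5=-30
$t4=M[104]=5
$t6=(-30)-5=-35
$t1=104+4=108
$t7=7-1=6
After step 22: $t6 = -35.

-35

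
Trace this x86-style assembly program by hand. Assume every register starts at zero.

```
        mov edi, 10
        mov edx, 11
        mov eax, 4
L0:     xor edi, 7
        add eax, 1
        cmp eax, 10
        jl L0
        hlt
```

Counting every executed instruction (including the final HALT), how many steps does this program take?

mov edi, 10 → edi=10
mov edx, 11 → edx=11
mov eax, 4 → eax=4
xor edi, 7 → edi=10^7=13
add eax, 1 → eax=4+1=5
cmp eax, 10  (cmp 5,10)
jl L0: taken
xor edi, 7 → edi=13^7=10
add eax, 1 → eax=5+1=6
cmp eax, 10  (cmp 6,10)
jl L0: taken
xor edi, 7 → edi=10^7=13
add eax, 1 → eax=6+1=7
cmp eax, 10  (cmp 7,10)
jl L0: taken
xor edi, 7 → edi=13^7=10
add eax, 1 → eax=7+1=8
cmp eax, 10  (cmp 8,10)
jl L0: taken
xor edi, 7 → edi=10^7=13
add eax, 1 → eax=8+1=9
cmp eax, 10  (cmp 9,10)
jl L0: taken
xor edi, 7 → edi=13^7=10
add eax, 1 → eax=9+1=10
cmp eax, 10  (cmp 10,10)
jl L0: not taken
halt.
Total executed instructions: 28.

28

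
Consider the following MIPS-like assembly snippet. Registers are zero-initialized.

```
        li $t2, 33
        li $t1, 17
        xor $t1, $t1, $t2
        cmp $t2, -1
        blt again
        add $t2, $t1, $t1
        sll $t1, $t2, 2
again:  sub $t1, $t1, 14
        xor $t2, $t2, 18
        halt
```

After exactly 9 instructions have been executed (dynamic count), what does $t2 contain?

114

after li $t2, 33: $t2=33
after li $t1, 17: $t1=17
after xor $t1, $t1, $t2: $t1=17^33=48
cmp $t2, -1  (cmp 33,-1)
blt again: not taken
after add $t2, $t1, $t1: $t2=48+48=96
after sll $t1, $t2, 2: $t1=96<<2=384
after sub $t1, $t1, 14: $t1=384-14=370
after xor $t2, $t2, 18: $t2=96^18=114
After step 9: $t2 = 114.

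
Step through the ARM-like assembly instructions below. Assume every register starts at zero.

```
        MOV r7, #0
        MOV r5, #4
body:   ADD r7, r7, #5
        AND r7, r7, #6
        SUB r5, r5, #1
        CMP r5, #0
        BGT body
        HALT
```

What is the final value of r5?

0

MOV r7, #0 → r7=0
MOV r5, #4 → r5=4
ADD r7, r7, #5 → r7=0+5=5
AND r7, r7, #6 → r7=5&6=4
SUB r5, r5, #1 → r5=4-1=3
CMP r5, #0  (cmp 3,0)
BGT body: taken
ADD r7, r7, #5 → r7=4+5=9
AND r7, r7, #6 → r7=9&6=0
SUB r5, r5, #1 → r5=3-1=2
CMP r5, #0  (cmp 2,0)
BGT body: taken
ADD r7, r7, #5 → r7=0+5=5
AND r7, r7, #6 → r7=5&6=4
SUB r5, r5, #1 → r5=2-1=1
CMP r5, #0  (cmp 1,0)
BGT body: taken
ADD r7, r7, #5 → r7=4+5=9
AND r7, r7, #6 → r7=9&6=0
SUB r5, r5, #1 → r5=1-1=0
CMP r5, #0  (cmp 0,0)
BGT body: not taken
halt.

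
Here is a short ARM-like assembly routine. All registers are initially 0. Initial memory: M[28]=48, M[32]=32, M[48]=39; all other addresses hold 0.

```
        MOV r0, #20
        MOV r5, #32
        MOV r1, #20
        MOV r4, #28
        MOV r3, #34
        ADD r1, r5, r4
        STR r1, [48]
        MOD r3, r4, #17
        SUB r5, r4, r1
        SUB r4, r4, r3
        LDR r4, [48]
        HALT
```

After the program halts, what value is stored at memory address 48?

60

r0=20
r5=32
r1=20
r4=28
r3=34
r1=32+28=60
STR r1, [48] → M[48]=60
r3=28%17=11
r5=28-60=-32
r4=28-11=17
r4=M[48]=60
halt.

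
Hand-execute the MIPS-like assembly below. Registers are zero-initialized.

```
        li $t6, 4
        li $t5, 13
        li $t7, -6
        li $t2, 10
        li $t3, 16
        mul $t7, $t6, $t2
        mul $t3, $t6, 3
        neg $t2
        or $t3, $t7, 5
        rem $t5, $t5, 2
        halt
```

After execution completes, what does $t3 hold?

45

li $t6, 4 → $t6=4
li $t5, 13 → $t5=13
li $t7, -6 → $t7=-6
li $t2, 10 → $t2=10
li $t3, 16 → $t3=16
mul $t7, $t6, $t2 → $t7=4*10=40
mul $t3, $t6, 3 → $t3=4*3=12
neg $t2 → $t2=-(10)=-10
or $t3, $t7, 5 → $t3=40|5=45
rem $t5, $t5, 2 → $t5=13%2=1
halt.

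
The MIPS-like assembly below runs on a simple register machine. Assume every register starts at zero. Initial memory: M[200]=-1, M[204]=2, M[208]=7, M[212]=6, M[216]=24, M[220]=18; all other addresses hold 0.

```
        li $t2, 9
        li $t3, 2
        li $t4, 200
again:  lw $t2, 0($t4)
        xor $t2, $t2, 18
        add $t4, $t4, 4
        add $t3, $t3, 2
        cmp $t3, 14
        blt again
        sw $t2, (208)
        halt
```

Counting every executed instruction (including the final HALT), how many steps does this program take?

41

$t2=9
$t3=2
$t4=200
$t2=M[200]=-1
$t2=(-1)^18=-19
$t4=200+4=204
$t3=2+2=4
cmp $t3, 14  (cmp 4,14)
blt again: taken
$t2=M[204]=2
$t2=2^18=16
$t4=204+4=208
$t3=4+2=6
cmp $t3, 14  (cmp 6,14)
blt again: taken
$t2=M[208]=7
$t2=7^18=21
$t4=208+4=212
$t3=6+2=8
cmp $t3, 14  (cmp 8,14)
blt again: taken
$t2=M[212]=6
$t2=6^18=20
$t4=212+4=216
$t3=8+2=10
cmp $t3, 14  (cmp 10,14)
blt again: taken
$t2=M[216]=24
$t2=24^18=10
$t4=216+4=220
$t3=10+2=12
cmp $t3, 14  (cmp 12,14)
blt again: taken
$t2=M[220]=18
$t2=18^18=0
$t4=220+4=224
$t3=12+2=14
cmp $t3, 14  (cmp 14,14)
blt again: not taken
sw $t2, (208) → M[208]=0
halt.
Total executed instructions: 41.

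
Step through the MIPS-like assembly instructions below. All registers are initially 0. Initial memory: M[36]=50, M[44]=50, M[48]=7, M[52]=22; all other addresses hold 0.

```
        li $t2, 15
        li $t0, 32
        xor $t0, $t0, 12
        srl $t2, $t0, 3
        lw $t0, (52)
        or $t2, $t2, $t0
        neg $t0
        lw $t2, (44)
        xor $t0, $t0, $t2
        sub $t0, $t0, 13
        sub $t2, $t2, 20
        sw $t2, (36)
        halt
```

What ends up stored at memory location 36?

30

$t2=15
$t0=32
$t0=32^12=44
$t2=44>>3=5
$t0=M[52]=22
$t2=5|22=23
$t0=-(22)=-22
$t2=M[44]=50
$t0=(-22)^50=-40
$t0=(-40)-13=-53
$t2=50-20=30
sw $t2, (36) → M[36]=30
halt.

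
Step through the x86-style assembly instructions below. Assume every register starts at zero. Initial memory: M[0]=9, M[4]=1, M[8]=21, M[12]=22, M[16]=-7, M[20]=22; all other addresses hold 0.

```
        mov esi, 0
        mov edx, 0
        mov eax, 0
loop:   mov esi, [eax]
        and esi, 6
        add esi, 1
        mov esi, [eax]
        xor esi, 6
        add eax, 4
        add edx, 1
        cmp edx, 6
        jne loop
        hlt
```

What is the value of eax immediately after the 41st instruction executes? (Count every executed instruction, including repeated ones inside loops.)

16

after mov esi, 0: esi=0
after mov edx, 0: edx=0
after mov eax, 0: eax=0
after mov esi, [eax]: esi=M[0]=9
after and esi, 6: esi=9&6=0
after add esi, 1: esi=0+1=1
after mov esi, [eax]: esi=M[0]=9
after xor esi, 6: esi=9^6=15
after add eax, 4: eax=0+4=4
after add edx, 1: edx=0+1=1
cmp edx, 6  (cmp 1,6)
jne loop: taken
after mov esi, [eax]: esi=M[4]=1
after and esi, 6: esi=1&6=0
after add esi, 1: esi=0+1=1
after mov esi, [eax]: esi=M[4]=1
after xor esi, 6: esi=1^6=7
after add eax, 4: eax=4+4=8
after add edx, 1: edx=1+1=2
cmp edx, 6  (cmp 2,6)
jne loop: taken
after mov esi, [eax]: esi=M[8]=21
after and esi, 6: esi=21&6=4
after add esi, 1: esi=4+1=5
after mov esi, [eax]: esi=M[8]=21
after xor esi, 6: esi=21^6=19
after add eax, 4: eax=8+4=12
after add edx, 1: edx=2+1=3
cmp edx, 6  (cmp 3,6)
jne loop: taken
after mov esi, [eax]: esi=M[12]=22
after and esi, 6: esi=22&6=6
after add esi, 1: esi=6+1=7
after mov esi, [eax]: esi=M[12]=22
after xor esi, 6: esi=22^6=16
after add eax, 4: eax=12+4=16
after add edx, 1: edx=3+1=4
cmp edx, 6  (cmp 4,6)
jne loop: taken
after mov esi, [eax]: esi=M[16]=-7
after and esi, 6: esi=(-7)&6=0
After step 41: eax = 16.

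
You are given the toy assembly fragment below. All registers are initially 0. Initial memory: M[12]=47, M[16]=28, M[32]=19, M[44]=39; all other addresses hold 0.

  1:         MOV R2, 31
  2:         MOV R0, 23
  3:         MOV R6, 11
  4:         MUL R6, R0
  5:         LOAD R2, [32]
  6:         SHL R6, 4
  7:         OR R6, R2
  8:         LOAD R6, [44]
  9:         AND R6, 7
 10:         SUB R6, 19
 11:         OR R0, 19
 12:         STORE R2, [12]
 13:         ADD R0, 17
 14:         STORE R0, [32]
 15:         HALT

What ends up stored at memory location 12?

after MOV R2, 31: R2=31
after MOV R0, 23: R0=23
after MOV R6, 11: R6=11
after MUL R6, R0: R6=11*23=253
after LOAD R2, [32]: R2=M[32]=19
after SHL R6, 4: R6=253<<4=4048
after OR R6, R2: R6=4048|19=4051
after LOAD R6, [44]: R6=M[44]=39
after AND R6, 7: R6=39&7=7
after SUB R6, 19: R6=7-19=-12
after OR R0, 19: R0=23|19=23
STORE R2, [12] → M[12]=19
after ADD R0, 17: R0=23+17=40
STORE R0, [32] → M[32]=40
halt.

19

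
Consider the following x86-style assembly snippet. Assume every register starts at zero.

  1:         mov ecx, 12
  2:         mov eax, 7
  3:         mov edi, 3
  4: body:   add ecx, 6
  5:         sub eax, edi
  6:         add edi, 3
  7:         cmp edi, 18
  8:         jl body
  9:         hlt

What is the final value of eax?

after mov ecx, 12: ecx=12
after mov eax, 7: eax=7
after mov edi, 3: edi=3
after add ecx, 6: ecx=12+6=18
after sub eax, edi: eax=7-3=4
after add edi, 3: edi=3+3=6
cmp edi, 18  (cmp 6,18)
jl body: taken
after add ecx, 6: ecx=18+6=24
after sub eax, edi: eax=4-6=-2
after add edi, 3: edi=6+3=9
cmp edi, 18  (cmp 9,18)
jl body: taken
after add ecx, 6: ecx=24+6=30
after sub eax, edi: eax=(-2)-9=-11
after add edi, 3: edi=9+3=12
cmp edi, 18  (cmp 12,18)
jl body: taken
after add ecx, 6: ecx=30+6=36
after sub eax, edi: eax=(-11)-12=-23
after add edi, 3: edi=12+3=15
cmp edi, 18  (cmp 15,18)
jl body: taken
after add ecx, 6: ecx=36+6=42
after sub eax, edi: eax=(-23)-15=-38
after add edi, 3: edi=15+3=18
cmp edi, 18  (cmp 18,18)
jl body: not taken
halt.

-38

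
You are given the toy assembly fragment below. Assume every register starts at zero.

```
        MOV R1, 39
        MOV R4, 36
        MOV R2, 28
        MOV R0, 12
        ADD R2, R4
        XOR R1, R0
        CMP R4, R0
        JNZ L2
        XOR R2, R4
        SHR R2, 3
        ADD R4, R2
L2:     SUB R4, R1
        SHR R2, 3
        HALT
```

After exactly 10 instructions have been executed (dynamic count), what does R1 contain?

R1=39
R4=36
R2=28
R0=12
R2=28+36=64
R1=39^12=43
CMP R4, R0  (cmp 36,12)
JNZ L2: taken
R4=36-43=-7
R2=64>>3=8
After step 10: R1 = 43.

43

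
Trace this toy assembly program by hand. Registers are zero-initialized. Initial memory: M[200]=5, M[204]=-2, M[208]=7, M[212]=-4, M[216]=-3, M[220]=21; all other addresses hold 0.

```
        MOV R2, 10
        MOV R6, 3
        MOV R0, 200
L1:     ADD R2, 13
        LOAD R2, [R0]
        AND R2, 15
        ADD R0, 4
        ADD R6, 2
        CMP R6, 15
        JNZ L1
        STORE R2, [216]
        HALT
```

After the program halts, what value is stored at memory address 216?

5

MOV R2, 10 → R2=10
MOV R6, 3 → R6=3
MOV R0, 200 → R0=200
ADD R2, 13 → R2=10+13=23
LOAD R2, [R0] → R2=M[200]=5
AND R2, 15 → R2=5&15=5
ADD R0, 4 → R0=200+4=204
ADD R6, 2 → R6=3+2=5
CMP R6, 15  (cmp 5,15)
JNZ L1: taken
ADD R2, 13 → R2=5+13=18
LOAD R2, [R0] → R2=M[204]=-2
AND R2, 15 → R2=(-2)&15=14
ADD R0, 4 → R0=204+4=208
ADD R6, 2 → R6=5+2=7
CMP R6, 15  (cmp 7,15)
JNZ L1: taken
ADD R2, 13 → R2=14+13=27
LOAD R2, [R0] → R2=M[208]=7
AND R2, 15 → R2=7&15=7
ADD R0, 4 → R0=208+4=212
ADD R6, 2 → R6=7+2=9
CMP R6, 15  (cmp 9,15)
JNZ L1: taken
ADD R2, 13 → R2=7+13=20
LOAD R2, [R0] → R2=M[212]=-4
AND R2, 15 → R2=(-4)&15=12
ADD R0, 4 → R0=212+4=216
ADD R6, 2 → R6=9+2=11
CMP R6, 15  (cmp 11,15)
JNZ L1: taken
ADD R2, 13 → R2=12+13=25
LOAD R2, [R0] → R2=M[216]=-3
AND R2, 15 → R2=(-3)&15=13
ADD R0, 4 → R0=216+4=220
ADD R6, 2 → R6=11+2=13
CMP R6, 15  (cmp 13,15)
JNZ L1: taken
ADD R2, 13 → R2=13+13=26
LOAD R2, [R0] → R2=M[220]=21
AND R2, 15 → R2=21&15=5
ADD R0, 4 → R0=220+4=224
ADD R6, 2 → R6=13+2=15
CMP R6, 15  (cmp 15,15)
JNZ L1: not taken
STORE R2, [216] → M[216]=5
halt.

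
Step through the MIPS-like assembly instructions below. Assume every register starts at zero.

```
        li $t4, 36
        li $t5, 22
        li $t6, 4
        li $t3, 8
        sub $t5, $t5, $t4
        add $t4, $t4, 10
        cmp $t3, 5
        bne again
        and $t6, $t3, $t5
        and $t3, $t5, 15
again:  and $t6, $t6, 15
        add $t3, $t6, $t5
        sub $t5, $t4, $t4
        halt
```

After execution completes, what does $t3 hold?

after li $t4, 36: $t4=36
after li $t5, 22: $t5=22
after li $t6, 4: $t6=4
after li $t3, 8: $t3=8
after sub $t5, $t5, $t4: $t5=22-36=-14
after add $t4, $t4, 10: $t4=36+10=46
cmp $t3, 5  (cmp 8,5)
bne again: taken
after and $t6, $t6, 15: $t6=4&15=4
after add $t3, $t6, $t5: $t3=4+(-14)=-10
after sub $t5, $t4, $t4: $t5=46-46=0
halt.

-10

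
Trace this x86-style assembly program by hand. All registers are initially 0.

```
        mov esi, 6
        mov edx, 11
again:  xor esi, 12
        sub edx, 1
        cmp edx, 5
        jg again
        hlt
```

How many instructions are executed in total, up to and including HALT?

mov esi, 6 → esi=6
mov edx, 11 → edx=11
xor esi, 12 → esi=6^12=10
sub edx, 1 → edx=11-1=10
cmp edx, 5  (cmp 10,5)
jg again: taken
xor esi, 12 → esi=10^12=6
sub edx, 1 → edx=10-1=9
cmp edx, 5  (cmp 9,5)
jg again: taken
xor esi, 12 → esi=6^12=10
sub edx, 1 → edx=9-1=8
cmp edx, 5  (cmp 8,5)
jg again: taken
xor esi, 12 → esi=10^12=6
sub edx, 1 → edx=8-1=7
cmp edx, 5  (cmp 7,5)
jg again: taken
xor esi, 12 → esi=6^12=10
sub edx, 1 → edx=7-1=6
cmp edx, 5  (cmp 6,5)
jg again: taken
xor esi, 12 → esi=10^12=6
sub edx, 1 → edx=6-1=5
cmp edx, 5  (cmp 5,5)
jg again: not taken
halt.
Total executed instructions: 27.

27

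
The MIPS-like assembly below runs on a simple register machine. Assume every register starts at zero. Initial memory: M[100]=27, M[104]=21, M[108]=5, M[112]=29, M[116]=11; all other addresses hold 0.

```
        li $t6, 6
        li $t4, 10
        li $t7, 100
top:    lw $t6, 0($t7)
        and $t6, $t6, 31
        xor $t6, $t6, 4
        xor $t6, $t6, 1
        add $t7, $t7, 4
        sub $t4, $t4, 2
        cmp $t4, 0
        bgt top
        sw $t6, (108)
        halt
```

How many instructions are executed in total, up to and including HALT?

li $t6, 6 → $t6=6
li $t4, 10 → $t4=10
li $t7, 100 → $t7=100
lw $t6, 0($t7) → $t6=M[100]=27
and $t6, $t6, 31 → $t6=27&31=27
xor $t6, $t6, 4 → $t6=27^4=31
xor $t6, $t6, 1 → $t6=31^1=30
add $t7, $t7, 4 → $t7=100+4=104
sub $t4, $t4, 2 → $t4=10-2=8
cmp $t4, 0  (cmp 8,0)
bgt top: taken
lw $t6, 0($t7) → $t6=M[104]=21
and $t6, $t6, 31 → $t6=21&31=21
xor $t6, $t6, 4 → $t6=21^4=17
xor $t6, $t6, 1 → $t6=17^1=16
add $t7, $t7, 4 → $t7=104+4=108
sub $t4, $t4, 2 → $t4=8-2=6
cmp $t4, 0  (cmp 6,0)
bgt top: taken
lw $t6, 0($t7) → $t6=M[108]=5
and $t6, $t6, 31 → $t6=5&31=5
xor $t6, $t6, 4 → $t6=5^4=1
xor $t6, $t6, 1 → $t6=1^1=0
add $t7, $t7, 4 → $t7=108+4=112
sub $t4, $t4, 2 → $t4=6-2=4
cmp $t4, 0  (cmp 4,0)
bgt top: taken
lw $t6, 0($t7) → $t6=M[112]=29
and $t6, $t6, 31 → $t6=29&31=29
xor $t6, $t6, 4 → $t6=29^4=25
xor $t6, $t6, 1 → $t6=25^1=24
add $t7, $t7, 4 → $t7=112+4=116
sub $t4, $t4, 2 → $t4=4-2=2
cmp $t4, 0  (cmp 2,0)
bgt top: taken
lw $t6, 0($t7) → $t6=M[116]=11
and $t6, $t6, 31 → $t6=11&31=11
xor $t6, $t6, 4 → $t6=11^4=15
xor $t6, $t6, 1 → $t6=15^1=14
add $t7, $t7, 4 → $t7=116+4=120
sub $t4, $t4, 2 → $t4=2-2=0
cmp $t4, 0  (cmp 0,0)
bgt top: not taken
sw $t6, (108) → M[108]=14
halt.
Total executed instructions: 45.

45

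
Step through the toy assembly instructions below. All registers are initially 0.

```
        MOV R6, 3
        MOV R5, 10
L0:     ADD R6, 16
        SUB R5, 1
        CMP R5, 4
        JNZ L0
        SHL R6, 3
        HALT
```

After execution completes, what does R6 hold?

MOV R6, 3 → R6=3
MOV R5, 10 → R5=10
ADD R6, 16 → R6=3+16=19
SUB R5, 1 → R5=10-1=9
CMP R5, 4  (cmp 9,4)
JNZ L0: taken
ADD R6, 16 → R6=19+16=35
SUB R5, 1 → R5=9-1=8
CMP R5, 4  (cmp 8,4)
JNZ L0: taken
ADD R6, 16 → R6=35+16=51
SUB R5, 1 → R5=8-1=7
CMP R5, 4  (cmp 7,4)
JNZ L0: taken
ADD R6, 16 → R6=51+16=67
SUB R5, 1 → R5=7-1=6
CMP R5, 4  (cmp 6,4)
JNZ L0: taken
ADD R6, 16 → R6=67+16=83
SUB R5, 1 → R5=6-1=5
CMP R5, 4  (cmp 5,4)
JNZ L0: taken
ADD R6, 16 → R6=83+16=99
SUB R5, 1 → R5=5-1=4
CMP R5, 4  (cmp 4,4)
JNZ L0: not taken
SHL R6, 3 → R6=99<<3=792
halt.

792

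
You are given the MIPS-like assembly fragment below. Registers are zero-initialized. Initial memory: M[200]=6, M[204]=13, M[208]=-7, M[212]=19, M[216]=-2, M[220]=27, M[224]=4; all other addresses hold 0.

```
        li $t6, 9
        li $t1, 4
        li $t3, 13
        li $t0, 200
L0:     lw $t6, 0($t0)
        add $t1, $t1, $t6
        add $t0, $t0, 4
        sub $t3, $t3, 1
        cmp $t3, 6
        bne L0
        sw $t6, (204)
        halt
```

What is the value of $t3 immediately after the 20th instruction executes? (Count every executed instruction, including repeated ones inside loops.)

after li $t6, 9: $t6=9
after li $t1, 4: $t1=4
after li $t3, 13: $t3=13
after li $t0, 200: $t0=200
after lw $t6, 0($t0): $t6=M[200]=6
after add $t1, $t1, $t6: $t1=4+6=10
after add $t0, $t0, 4: $t0=200+4=204
after sub $t3, $t3, 1: $t3=13-1=12
cmp $t3, 6  (cmp 12,6)
bne L0: taken
after lw $t6, 0($t0): $t6=M[204]=13
after add $t1, $t1, $t6: $t1=10+13=23
after add $t0, $t0, 4: $t0=204+4=208
after sub $t3, $t3, 1: $t3=12-1=11
cmp $t3, 6  (cmp 11,6)
bne L0: taken
after lw $t6, 0($t0): $t6=M[208]=-7
after add $t1, $t1, $t6: $t1=23+(-7)=16
after add $t0, $t0, 4: $t0=208+4=212
after sub $t3, $t3, 1: $t3=11-1=10
After step 20: $t3 = 10.

10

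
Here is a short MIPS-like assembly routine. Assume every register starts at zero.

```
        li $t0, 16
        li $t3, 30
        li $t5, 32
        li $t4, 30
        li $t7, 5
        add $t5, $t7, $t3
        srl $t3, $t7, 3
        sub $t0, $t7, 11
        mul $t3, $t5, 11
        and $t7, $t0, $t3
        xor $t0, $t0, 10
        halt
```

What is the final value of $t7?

after li $t0, 16: $t0=16
after li $t3, 30: $t3=30
after li $t5, 32: $t5=32
after li $t4, 30: $t4=30
after li $t7, 5: $t7=5
after add $t5, $t7, $t3: $t5=5+30=35
after srl $t3, $t7, 3: $t3=5>>3=0
after sub $t0, $t7, 11: $t0=5-11=-6
after mul $t3, $t5, 11: $t3=35*11=385
after and $t7, $t0, $t3: $t7=(-6)&385=384
after xor $t0, $t0, 10: $t0=(-6)^10=-16
halt.

384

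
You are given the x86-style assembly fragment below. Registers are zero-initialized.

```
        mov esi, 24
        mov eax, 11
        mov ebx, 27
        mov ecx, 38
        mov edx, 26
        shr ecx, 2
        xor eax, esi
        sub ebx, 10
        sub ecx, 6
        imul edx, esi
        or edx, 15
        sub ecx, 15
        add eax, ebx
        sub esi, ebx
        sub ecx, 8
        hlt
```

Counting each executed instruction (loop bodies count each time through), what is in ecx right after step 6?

9

esi=24
eax=11
ebx=27
ecx=38
edx=26
ecx=38>>2=9
After step 6: ecx = 9.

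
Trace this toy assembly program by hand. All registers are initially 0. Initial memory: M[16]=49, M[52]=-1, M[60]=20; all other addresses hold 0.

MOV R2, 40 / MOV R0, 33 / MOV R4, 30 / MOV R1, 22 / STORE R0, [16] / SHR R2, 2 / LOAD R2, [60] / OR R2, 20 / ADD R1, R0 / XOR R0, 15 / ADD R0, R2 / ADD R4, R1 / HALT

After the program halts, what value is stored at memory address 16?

MOV R2, 40 → R2=40
MOV R0, 33 → R0=33
MOV R4, 30 → R4=30
MOV R1, 22 → R1=22
STORE R0, [16] → M[16]=33
SHR R2, 2 → R2=40>>2=10
LOAD R2, [60] → R2=M[60]=20
OR R2, 20 → R2=20|20=20
ADD R1, R0 → R1=22+33=55
XOR R0, 15 → R0=33^15=46
ADD R0, R2 → R0=46+20=66
ADD R4, R1 → R4=30+55=85
halt.

33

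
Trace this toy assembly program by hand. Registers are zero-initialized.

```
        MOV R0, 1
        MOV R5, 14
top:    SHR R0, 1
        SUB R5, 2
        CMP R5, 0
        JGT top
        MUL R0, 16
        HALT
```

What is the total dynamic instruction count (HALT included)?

after MOV R0, 1: R0=1
after MOV R5, 14: R5=14
after SHR R0, 1: R0=1>>1=0
after SUB R5, 2: R5=14-2=12
CMP R5, 0  (cmp 12,0)
JGT top: taken
after SHR R0, 1: R0=0>>1=0
after SUB R5, 2: R5=12-2=10
CMP R5, 0  (cmp 10,0)
JGT top: taken
after SHR R0, 1: R0=0>>1=0
after SUB R5, 2: R5=10-2=8
CMP R5, 0  (cmp 8,0)
JGT top: taken
after SHR R0, 1: R0=0>>1=0
after SUB R5, 2: R5=8-2=6
CMP R5, 0  (cmp 6,0)
JGT top: taken
after SHR R0, 1: R0=0>>1=0
after SUB R5, 2: R5=6-2=4
CMP R5, 0  (cmp 4,0)
JGT top: taken
after SHR R0, 1: R0=0>>1=0
after SUB R5, 2: R5=4-2=2
CMP R5, 0  (cmp 2,0)
JGT top: taken
after SHR R0, 1: R0=0>>1=0
after SUB R5, 2: R5=2-2=0
CMP R5, 0  (cmp 0,0)
JGT top: not taken
after MUL R0, 16: R0=0*16=0
halt.
Total executed instructions: 32.

32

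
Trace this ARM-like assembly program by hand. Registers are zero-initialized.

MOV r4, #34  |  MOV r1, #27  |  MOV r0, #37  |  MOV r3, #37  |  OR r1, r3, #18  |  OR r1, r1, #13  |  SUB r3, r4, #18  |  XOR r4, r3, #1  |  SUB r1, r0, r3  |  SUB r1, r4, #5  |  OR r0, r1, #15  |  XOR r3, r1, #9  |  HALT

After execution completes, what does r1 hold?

12

after MOV r4, #34: r4=34
after MOV r1, #27: r1=27
after MOV r0, #37: r0=37
after MOV r3, #37: r3=37
after OR r1, r3, #18: r1=37|18=55
after OR r1, r1, #13: r1=55|13=63
after SUB r3, r4, #18: r3=34-18=16
after XOR r4, r3, #1: r4=16^1=17
after SUB r1, r0, r3: r1=37-16=21
after SUB r1, r4, #5: r1=17-5=12
after OR r0, r1, #15: r0=12|15=15
after XOR r3, r1, #9: r3=12^9=5
halt.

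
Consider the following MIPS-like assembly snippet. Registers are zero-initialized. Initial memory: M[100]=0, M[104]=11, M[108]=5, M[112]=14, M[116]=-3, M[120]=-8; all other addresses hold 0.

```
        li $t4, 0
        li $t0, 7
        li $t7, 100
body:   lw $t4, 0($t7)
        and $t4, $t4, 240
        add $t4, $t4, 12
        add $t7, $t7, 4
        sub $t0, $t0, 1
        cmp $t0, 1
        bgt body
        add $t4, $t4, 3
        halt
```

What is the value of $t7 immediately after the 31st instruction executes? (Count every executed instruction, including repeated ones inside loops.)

116

li $t4, 0 → $t4=0
li $t0, 7 → $t0=7
li $t7, 100 → $t7=100
lw $t4, 0($t7) → $t4=M[100]=0
and $t4, $t4, 240 → $t4=0&240=0
add $t4, $t4, 12 → $t4=0+12=12
add $t7, $t7, 4 → $t7=100+4=104
sub $t0, $t0, 1 → $t0=7-1=6
cmp $t0, 1  (cmp 6,1)
bgt body: taken
lw $t4, 0($t7) → $t4=M[104]=11
and $t4, $t4, 240 → $t4=11&240=0
add $t4, $t4, 12 → $t4=0+12=12
add $t7, $t7, 4 → $t7=104+4=108
sub $t0, $t0, 1 → $t0=6-1=5
cmp $t0, 1  (cmp 5,1)
bgt body: taken
lw $t4, 0($t7) → $t4=M[108]=5
and $t4, $t4, 240 → $t4=5&240=0
add $t4, $t4, 12 → $t4=0+12=12
add $t7, $t7, 4 → $t7=108+4=112
sub $t0, $t0, 1 → $t0=5-1=4
cmp $t0, 1  (cmp 4,1)
bgt body: taken
lw $t4, 0($t7) → $t4=M[112]=14
and $t4, $t4, 240 → $t4=14&240=0
add $t4, $t4, 12 → $t4=0+12=12
add $t7, $t7, 4 → $t7=112+4=116
sub $t0, $t0, 1 → $t0=4-1=3
cmp $t0, 1  (cmp 3,1)
bgt body: taken
After step 31: $t7 = 116.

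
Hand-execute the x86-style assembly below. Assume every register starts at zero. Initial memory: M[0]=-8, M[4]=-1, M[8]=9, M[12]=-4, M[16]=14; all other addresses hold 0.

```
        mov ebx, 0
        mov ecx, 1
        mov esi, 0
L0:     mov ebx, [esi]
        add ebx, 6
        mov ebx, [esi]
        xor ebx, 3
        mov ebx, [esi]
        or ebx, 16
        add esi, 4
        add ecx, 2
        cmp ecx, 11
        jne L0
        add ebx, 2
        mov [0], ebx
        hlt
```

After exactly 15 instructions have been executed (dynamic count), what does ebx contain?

ebx=0
ecx=1
esi=0
ebx=M[0]=-8
ebx=(-8)+6=-2
ebx=M[0]=-8
ebx=(-8)^3=-5
ebx=M[0]=-8
ebx=(-8)|16=-8
esi=0+4=4
ecx=1+2=3
cmp ecx, 11  (cmp 3,11)
jne L0: taken
ebx=M[4]=-1
ebx=(-1)+6=5
After step 15: ebx = 5.

5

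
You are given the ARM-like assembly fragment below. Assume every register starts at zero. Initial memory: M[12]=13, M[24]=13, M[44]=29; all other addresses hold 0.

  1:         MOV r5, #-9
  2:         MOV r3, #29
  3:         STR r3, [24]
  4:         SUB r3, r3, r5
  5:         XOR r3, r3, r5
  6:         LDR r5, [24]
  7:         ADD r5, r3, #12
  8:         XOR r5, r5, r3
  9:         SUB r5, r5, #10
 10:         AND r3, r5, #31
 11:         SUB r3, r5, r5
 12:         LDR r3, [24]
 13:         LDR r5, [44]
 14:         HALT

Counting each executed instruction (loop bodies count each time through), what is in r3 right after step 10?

r5=-9
r3=29
STR r3, [24] → M[24]=29
r3=29-(-9)=38
r3=38^(-9)=-47
r5=M[24]=29
r5=(-47)+12=-35
r5=(-35)^(-47)=12
r5=12-10=2
r3=2&31=2
After step 10: r3 = 2.

2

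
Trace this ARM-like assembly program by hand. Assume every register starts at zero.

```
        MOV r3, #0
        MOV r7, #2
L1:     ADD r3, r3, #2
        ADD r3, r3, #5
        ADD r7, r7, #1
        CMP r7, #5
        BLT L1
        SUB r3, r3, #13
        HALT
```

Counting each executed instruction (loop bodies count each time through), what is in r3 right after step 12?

r3=0
r7=2
r3=0+2=2
r3=2+5=7
r7=2+1=3
CMP r7, #5  (cmp 3,5)
BLT L1: taken
r3=7+2=9
r3=9+5=14
r7=3+1=4
CMP r7, #5  (cmp 4,5)
BLT L1: taken
After step 12: r3 = 14.

14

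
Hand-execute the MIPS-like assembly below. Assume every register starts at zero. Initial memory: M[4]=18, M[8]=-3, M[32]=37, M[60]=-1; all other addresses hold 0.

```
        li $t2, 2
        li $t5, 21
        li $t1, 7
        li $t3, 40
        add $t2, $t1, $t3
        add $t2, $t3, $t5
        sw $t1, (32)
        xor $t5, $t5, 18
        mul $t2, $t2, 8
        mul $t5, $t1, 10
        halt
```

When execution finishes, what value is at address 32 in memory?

li $t2, 2 → $t2=2
li $t5, 21 → $t5=21
li $t1, 7 → $t1=7
li $t3, 40 → $t3=40
add $t2, $t1, $t3 → $t2=7+40=47
add $t2, $t3, $t5 → $t2=40+21=61
sw $t1, (32) → M[32]=7
xor $t5, $t5, 18 → $t5=21^18=7
mul $t2, $t2, 8 → $t2=61*8=488
mul $t5, $t1, 10 → $t5=7*10=70
halt.

7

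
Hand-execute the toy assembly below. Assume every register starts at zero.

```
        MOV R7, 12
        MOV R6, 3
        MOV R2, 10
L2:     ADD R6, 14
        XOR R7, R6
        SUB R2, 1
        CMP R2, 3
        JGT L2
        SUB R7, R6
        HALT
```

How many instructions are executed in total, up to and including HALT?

40

R7=12
R6=3
R2=10
R6=3+14=17
R7=12^17=29
R2=10-1=9
CMP R2, 3  (cmp 9,3)
JGT L2: taken
R6=17+14=31
R7=29^31=2
R2=9-1=8
CMP R2, 3  (cmp 8,3)
JGT L2: taken
R6=31+14=45
R7=2^45=47
R2=8-1=7
CMP R2, 3  (cmp 7,3)
JGT L2: taken
R6=45+14=59
R7=47^59=20
R2=7-1=6
CMP R2, 3  (cmp 6,3)
JGT L2: taken
R6=59+14=73
R7=20^73=93
R2=6-1=5
CMP R2, 3  (cmp 5,3)
JGT L2: taken
R6=73+14=87
R7=93^87=10
R2=5-1=4
CMP R2, 3  (cmp 4,3)
JGT L2: taken
R6=87+14=101
R7=10^101=111
R2=4-1=3
CMP R2, 3  (cmp 3,3)
JGT L2: not taken
R7=111-101=10
halt.
Total executed instructions: 40.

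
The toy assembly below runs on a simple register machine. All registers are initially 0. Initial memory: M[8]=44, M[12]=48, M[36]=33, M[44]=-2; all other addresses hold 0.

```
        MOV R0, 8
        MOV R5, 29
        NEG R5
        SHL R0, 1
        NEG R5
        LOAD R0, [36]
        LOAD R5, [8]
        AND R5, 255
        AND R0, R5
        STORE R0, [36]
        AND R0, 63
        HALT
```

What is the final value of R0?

32

after MOV R0, 8: R0=8
after MOV R5, 29: R5=29
after NEG R5: R5=-(29)=-29
after SHL R0, 1: R0=8<<1=16
after NEG R5: R5=-(-29)=29
after LOAD R0, [36]: R0=M[36]=33
after LOAD R5, [8]: R5=M[8]=44
after AND R5, 255: R5=44&255=44
after AND R0, R5: R0=33&44=32
STORE R0, [36] → M[36]=32
after AND R0, 63: R0=32&63=32
halt.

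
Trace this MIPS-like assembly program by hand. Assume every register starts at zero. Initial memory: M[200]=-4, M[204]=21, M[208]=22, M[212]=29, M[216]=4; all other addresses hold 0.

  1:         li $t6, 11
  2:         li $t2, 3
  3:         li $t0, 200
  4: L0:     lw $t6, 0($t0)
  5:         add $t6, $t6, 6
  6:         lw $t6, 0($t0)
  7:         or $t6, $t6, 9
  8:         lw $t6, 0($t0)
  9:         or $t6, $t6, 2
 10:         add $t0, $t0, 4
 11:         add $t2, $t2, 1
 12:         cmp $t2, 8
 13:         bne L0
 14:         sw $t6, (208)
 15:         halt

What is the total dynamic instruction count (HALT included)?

$t6=11
$t2=3
$t0=200
$t6=M[200]=-4
$t6=(-4)+6=2
$t6=M[200]=-4
$t6=(-4)|9=-3
$t6=M[200]=-4
$t6=(-4)|2=-2
$t0=200+4=204
$t2=3+1=4
cmp $t2, 8  (cmp 4,8)
bne L0: taken
$t6=M[204]=21
$t6=21+6=27
$t6=M[204]=21
$t6=21|9=29
$t6=M[204]=21
$t6=21|2=23
$t0=204+4=208
$t2=4+1=5
cmp $t2, 8  (cmp 5,8)
bne L0: taken
$t6=M[208]=22
$t6=22+6=28
$t6=M[208]=22
$t6=22|9=31
$t6=M[208]=22
$t6=22|2=22
$t0=208+4=212
$t2=5+1=6
cmp $t2, 8  (cmp 6,8)
bne L0: taken
$t6=M[212]=29
$t6=29+6=35
$t6=M[212]=29
$t6=29|9=29
$t6=M[212]=29
$t6=29|2=31
$t0=212+4=216
$t2=6+1=7
cmp $t2, 8  (cmp 7,8)
bne L0: taken
$t6=M[216]=4
$t6=4+6=10
$t6=M[216]=4
$t6=4|9=13
$t6=M[216]=4
$t6=4|2=6
$t0=216+4=220
$t2=7+1=8
cmp $t2, 8  (cmp 8,8)
bne L0: not taken
sw $t6, (208) → M[208]=6
halt.
Total executed instructions: 55.

55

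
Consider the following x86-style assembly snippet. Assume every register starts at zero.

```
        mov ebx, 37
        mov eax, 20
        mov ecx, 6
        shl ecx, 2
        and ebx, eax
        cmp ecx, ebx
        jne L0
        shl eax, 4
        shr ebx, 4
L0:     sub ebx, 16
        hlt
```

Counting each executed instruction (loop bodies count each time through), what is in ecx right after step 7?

mov ebx, 37 → ebx=37
mov eax, 20 → eax=20
mov ecx, 6 → ecx=6
shl ecx, 2 → ecx=6<<2=24
and ebx, eax → ebx=37&20=4
cmp ecx, ebx  (cmp 24,4)
jne L0: taken
After step 7: ecx = 24.

24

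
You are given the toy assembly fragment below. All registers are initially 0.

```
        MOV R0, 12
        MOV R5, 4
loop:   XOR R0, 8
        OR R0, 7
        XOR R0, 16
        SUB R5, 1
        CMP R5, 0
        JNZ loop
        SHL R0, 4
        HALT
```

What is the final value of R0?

240

after MOV R0, 12: R0=12
after MOV R5, 4: R5=4
after XOR R0, 8: R0=12^8=4
after OR R0, 7: R0=4|7=7
after XOR R0, 16: R0=7^16=23
after SUB R5, 1: R5=4-1=3
CMP R5, 0  (cmp 3,0)
JNZ loop: taken
after XOR R0, 8: R0=23^8=31
after OR R0, 7: R0=31|7=31
after XOR R0, 16: R0=31^16=15
after SUB R5, 1: R5=3-1=2
CMP R5, 0  (cmp 2,0)
JNZ loop: taken
after XOR R0, 8: R0=15^8=7
after OR R0, 7: R0=7|7=7
after XOR R0, 16: R0=7^16=23
after SUB R5, 1: R5=2-1=1
CMP R5, 0  (cmp 1,0)
JNZ loop: taken
after XOR R0, 8: R0=23^8=31
after OR R0, 7: R0=31|7=31
after XOR R0, 16: R0=31^16=15
after SUB R5, 1: R5=1-1=0
CMP R5, 0  (cmp 0,0)
JNZ loop: not taken
after SHL R0, 4: R0=15<<4=240
halt.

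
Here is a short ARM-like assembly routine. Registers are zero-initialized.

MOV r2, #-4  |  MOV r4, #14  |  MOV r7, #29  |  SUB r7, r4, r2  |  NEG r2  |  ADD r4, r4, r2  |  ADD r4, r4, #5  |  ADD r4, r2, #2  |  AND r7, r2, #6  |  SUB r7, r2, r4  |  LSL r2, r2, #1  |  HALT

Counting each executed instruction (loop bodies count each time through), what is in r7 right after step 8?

r2=-4
r4=14
r7=29
r7=14-(-4)=18
r2=-(-4)=4
r4=14+4=18
r4=18+5=23
r4=4+2=6
After step 8: r7 = 18.

18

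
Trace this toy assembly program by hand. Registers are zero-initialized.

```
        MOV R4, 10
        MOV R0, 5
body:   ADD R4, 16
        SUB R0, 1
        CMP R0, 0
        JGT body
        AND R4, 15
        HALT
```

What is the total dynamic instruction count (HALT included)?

R4=10
R0=5
R4=10+16=26
R0=5-1=4
CMP R0, 0  (cmp 4,0)
JGT body: taken
R4=26+16=42
R0=4-1=3
CMP R0, 0  (cmp 3,0)
JGT body: taken
R4=42+16=58
R0=3-1=2
CMP R0, 0  (cmp 2,0)
JGT body: taken
R4=58+16=74
R0=2-1=1
CMP R0, 0  (cmp 1,0)
JGT body: taken
R4=74+16=90
R0=1-1=0
CMP R0, 0  (cmp 0,0)
JGT body: not taken
R4=90&15=10
halt.
Total executed instructions: 24.

24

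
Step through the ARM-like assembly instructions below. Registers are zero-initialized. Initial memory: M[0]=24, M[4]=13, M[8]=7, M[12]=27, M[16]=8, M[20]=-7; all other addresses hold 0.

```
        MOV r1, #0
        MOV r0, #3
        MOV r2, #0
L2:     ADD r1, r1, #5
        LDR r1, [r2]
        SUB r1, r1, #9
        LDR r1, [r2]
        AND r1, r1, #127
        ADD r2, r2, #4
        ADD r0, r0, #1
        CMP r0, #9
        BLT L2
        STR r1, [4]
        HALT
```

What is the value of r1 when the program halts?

121

MOV r1, #0 → r1=0
MOV r0, #3 → r0=3
MOV r2, #0 → r2=0
ADD r1, r1, #5 → r1=0+5=5
LDR r1, [r2] → r1=M[0]=24
SUB r1, r1, #9 → r1=24-9=15
LDR r1, [r2] → r1=M[0]=24
AND r1, r1, #127 → r1=24&127=24
ADD r2, r2, #4 → r2=0+4=4
ADD r0, r0, #1 → r0=3+1=4
CMP r0, #9  (cmp 4,9)
BLT L2: taken
ADD r1, r1, #5 → r1=24+5=29
LDR r1, [r2] → r1=M[4]=13
SUB r1, r1, #9 → r1=13-9=4
LDR r1, [r2] → r1=M[4]=13
AND r1, r1, #127 → r1=13&127=13
ADD r2, r2, #4 → r2=4+4=8
ADD r0, r0, #1 → r0=4+1=5
CMP r0, #9  (cmp 5,9)
BLT L2: taken
ADD r1, r1, #5 → r1=13+5=18
LDR r1, [r2] → r1=M[8]=7
SUB r1, r1, #9 → r1=7-9=-2
LDR r1, [r2] → r1=M[8]=7
AND r1, r1, #127 → r1=7&127=7
ADD r2, r2, #4 → r2=8+4=12
ADD r0, r0, #1 → r0=5+1=6
CMP r0, #9  (cmp 6,9)
BLT L2: taken
ADD r1, r1, #5 → r1=7+5=12
LDR r1, [r2] → r1=M[12]=27
SUB r1, r1, #9 → r1=27-9=18
LDR r1, [r2] → r1=M[12]=27
AND r1, r1, #127 → r1=27&127=27
ADD r2, r2, #4 → r2=12+4=16
ADD r0, r0, #1 → r0=6+1=7
CMP r0, #9  (cmp 7,9)
BLT L2: taken
ADD r1, r1, #5 → r1=27+5=32
LDR r1, [r2] → r1=M[16]=8
SUB r1, r1, #9 → r1=8-9=-1
LDR r1, [r2] → r1=M[16]=8
AND r1, r1, #127 → r1=8&127=8
ADD r2, r2, #4 → r2=16+4=20
ADD r0, r0, #1 → r0=7+1=8
CMP r0, #9  (cmp 8,9)
BLT L2: taken
ADD r1, r1, #5 → r1=8+5=13
LDR r1, [r2] → r1=M[20]=-7
SUB r1, r1, #9 → r1=(-7)-9=-16
LDR r1, [r2] → r1=M[20]=-7
AND r1, r1, #127 → r1=(-7)&127=121
ADD r2, r2, #4 → r2=20+4=24
ADD r0, r0, #1 → r0=8+1=9
CMP r0, #9  (cmp 9,9)
BLT L2: not taken
STR r1, [4] → M[4]=121
halt.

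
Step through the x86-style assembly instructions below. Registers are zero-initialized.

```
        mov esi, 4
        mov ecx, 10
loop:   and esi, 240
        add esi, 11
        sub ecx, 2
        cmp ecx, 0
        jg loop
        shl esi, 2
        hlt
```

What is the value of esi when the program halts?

esi=4
ecx=10
esi=4&240=0
esi=0+11=11
ecx=10-2=8
cmp ecx, 0  (cmp 8,0)
jg loop: taken
esi=11&240=0
esi=0+11=11
ecx=8-2=6
cmp ecx, 0  (cmp 6,0)
jg loop: taken
esi=11&240=0
esi=0+11=11
ecx=6-2=4
cmp ecx, 0  (cmp 4,0)
jg loop: taken
esi=11&240=0
esi=0+11=11
ecx=4-2=2
cmp ecx, 0  (cmp 2,0)
jg loop: taken
esi=11&240=0
esi=0+11=11
ecx=2-2=0
cmp ecx, 0  (cmp 0,0)
jg loop: not taken
esi=11<<2=44
halt.

44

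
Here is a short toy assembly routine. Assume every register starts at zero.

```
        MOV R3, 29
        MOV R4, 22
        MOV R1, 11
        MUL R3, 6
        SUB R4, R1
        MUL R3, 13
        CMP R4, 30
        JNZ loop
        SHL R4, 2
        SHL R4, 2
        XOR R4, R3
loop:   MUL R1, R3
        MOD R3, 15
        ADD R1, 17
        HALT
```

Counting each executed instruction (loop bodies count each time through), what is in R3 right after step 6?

2262

MOV R3, 29 → R3=29
MOV R4, 22 → R4=22
MOV R1, 11 → R1=11
MUL R3, 6 → R3=29*6=174
SUB R4, R1 → R4=22-11=11
MUL R3, 13 → R3=174*13=2262
After step 6: R3 = 2262.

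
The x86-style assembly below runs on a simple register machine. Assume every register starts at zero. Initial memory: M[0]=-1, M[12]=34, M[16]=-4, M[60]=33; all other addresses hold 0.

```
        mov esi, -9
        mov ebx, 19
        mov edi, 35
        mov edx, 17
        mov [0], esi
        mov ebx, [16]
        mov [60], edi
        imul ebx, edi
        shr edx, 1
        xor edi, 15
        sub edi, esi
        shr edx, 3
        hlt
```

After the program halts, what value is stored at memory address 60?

35

mov esi, -9 → esi=-9
mov ebx, 19 → ebx=19
mov edi, 35 → edi=35
mov edx, 17 → edx=17
mov [0], esi → M[0]=-9
mov ebx, [16] → ebx=M[16]=-4
mov [60], edi → M[60]=35
imul ebx, edi → ebx=(-4)*35=-140
shr edx, 1 → edx=17>>1=8
xor edi, 15 → edi=35^15=44
sub edi, esi → edi=44-(-9)=53
shr edx, 3 → edx=8>>3=1
halt.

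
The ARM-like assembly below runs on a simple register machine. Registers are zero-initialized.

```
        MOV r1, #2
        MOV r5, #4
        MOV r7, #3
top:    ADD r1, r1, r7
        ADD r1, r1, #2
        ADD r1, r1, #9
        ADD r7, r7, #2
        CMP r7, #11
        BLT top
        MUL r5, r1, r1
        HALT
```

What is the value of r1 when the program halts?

70

r1=2
r5=4
r7=3
r1=2+3=5
r1=5+2=7
r1=7+9=16
r7=3+2=5
CMP r7, #11  (cmp 5,11)
BLT top: taken
r1=16+5=21
r1=21+2=23
r1=23+9=32
r7=5+2=7
CMP r7, #11  (cmp 7,11)
BLT top: taken
r1=32+7=39
r1=39+2=41
r1=41+9=50
r7=7+2=9
CMP r7, #11  (cmp 9,11)
BLT top: taken
r1=50+9=59
r1=59+2=61
r1=61+9=70
r7=9+2=11
CMP r7, #11  (cmp 11,11)
BLT top: not taken
r5=70*70=4900
halt.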